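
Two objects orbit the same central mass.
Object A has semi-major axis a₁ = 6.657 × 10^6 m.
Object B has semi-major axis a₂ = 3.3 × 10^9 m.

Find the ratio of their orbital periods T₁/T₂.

From Kepler's third law, (T₁/T₂)² = (a₁/a₂)³, so T₁/T₂ = (a₁/a₂)^(3/2).
a₁/a₂ = 6.657e+06 / 3.3e+09 = 0.00201727.
T₁/T₂ = (0.00201727)^(3/2) ≈ 9.06e-05.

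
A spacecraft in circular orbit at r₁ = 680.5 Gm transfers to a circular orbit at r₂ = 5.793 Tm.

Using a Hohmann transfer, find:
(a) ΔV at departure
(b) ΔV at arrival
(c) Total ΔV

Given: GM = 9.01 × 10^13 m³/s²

Convert to SI: r₁ = 680.5 Gm = 6.805e+11 m; r₂ = 5.793 Tm = 5.793e+12 m.
Transfer semi-major axis: a_t = (r₁ + r₂)/2 = (6.805e+11 + 5.793e+12)/2 = 3.23675e+12 m.
Circular speeds: v₁ = √(GM/r₁) = 11.5066 m/s, v₂ = √(GM/r₂) = 3.94376 m/s.
Transfer speeds (vis-viva v² = GM(2/r − 1/a_t)): v₁ᵗ = 15.3938 m/s, v₂ᵗ = 1.8083 m/s.
(a) ΔV₁ = |v₁ᵗ − v₁| ≈ 3.887 m/s = 3.887 m/s.
(b) ΔV₂ = |v₂ − v₂ᵗ| ≈ 2.135 m/s = 2.135 m/s.
(c) ΔV_total = ΔV₁ + ΔV₂ ≈ 6.023 m/s = 6.023 m/s.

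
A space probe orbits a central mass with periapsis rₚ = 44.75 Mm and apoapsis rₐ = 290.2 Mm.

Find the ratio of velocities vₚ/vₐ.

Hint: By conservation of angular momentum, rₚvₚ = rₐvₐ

Convert to SI: rₚ = 44.75 Mm = 4.475e+07 m; rₐ = 290.2 Mm = 2.902e+08 m.
Conservation of angular momentum gives rₚvₚ = rₐvₐ, so vₚ/vₐ = rₐ/rₚ.
vₚ/vₐ = 2.902e+08 / 4.475e+07 ≈ 6.485.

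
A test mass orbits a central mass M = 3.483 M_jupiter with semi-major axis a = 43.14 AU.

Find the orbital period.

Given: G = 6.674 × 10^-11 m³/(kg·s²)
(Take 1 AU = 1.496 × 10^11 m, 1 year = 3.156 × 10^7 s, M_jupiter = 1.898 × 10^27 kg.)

Convert to SI: a = 43.14 AU = 6.45374e+12 m; M = 3.483 M_jupiter = 6.61073e+27 kg.
GM = G · M = 6.674e-11 · 6.61073e+27 = 4.412e+17 m³/s².
Kepler's third law: T = 2π √(a³ / GM).
Substituting a = 6.45374e+12 m and GM = 4.412e+17 m³/s²:
T = 2π √((6.45374e+12)³ / 4.412e+17) s
T ≈ 1.551e+11 s = 4914 years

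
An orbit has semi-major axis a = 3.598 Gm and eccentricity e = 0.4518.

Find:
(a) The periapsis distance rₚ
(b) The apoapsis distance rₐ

Convert to SI: a = 3.598 Gm = 3.598e+09 m.
(a) rₚ = a(1 − e) = 3.598e+09 · (1 − 0.4518) = 3.598e+09 · 0.5482 ≈ 1.972e+09 m = 1.972 Gm.
(b) rₐ = a(1 + e) = 3.598e+09 · (1 + 0.4518) = 3.598e+09 · 1.4518 ≈ 5.224e+09 m = 5.224 Gm.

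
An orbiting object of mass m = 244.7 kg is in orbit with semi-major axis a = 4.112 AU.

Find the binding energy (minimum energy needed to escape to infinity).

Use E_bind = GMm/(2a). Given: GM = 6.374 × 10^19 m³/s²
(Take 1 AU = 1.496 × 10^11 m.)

Convert to SI: a = 4.112 AU = 6.15155e+11 m.
Total orbital energy is E = −GMm/(2a); binding energy is E_bind = −E = GMm/(2a).
E_bind = 6.374e+19 · 244.7 / (2 · 6.15155e+11) J ≈ 1.268e+10 J = 12.68 GJ.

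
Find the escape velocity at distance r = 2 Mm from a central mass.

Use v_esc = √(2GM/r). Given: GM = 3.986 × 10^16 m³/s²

Convert to SI: r = 2 Mm = 2e+06 m.
Escape velocity comes from setting total energy to zero: ½v² − GM/r = 0 ⇒ v_esc = √(2GM / r).
v_esc = √(2 · 3.986e+16 / 2e+06) m/s ≈ 1.996e+05 m/s = 199.6 km/s.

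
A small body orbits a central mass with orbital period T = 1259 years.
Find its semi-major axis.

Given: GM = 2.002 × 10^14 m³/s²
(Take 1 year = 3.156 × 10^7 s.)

Convert to SI: T = 1259 years = 3.9734e+10 s.
Invert Kepler's third law: a = (GM · T² / (4π²))^(1/3).
Substituting T = 3.9734e+10 s and GM = 2.002e+14 m³/s²:
a = (2.002e+14 · (3.9734e+10)² / (4π²))^(1/3) m
a ≈ 2.001e+11 m = 200.1 Gm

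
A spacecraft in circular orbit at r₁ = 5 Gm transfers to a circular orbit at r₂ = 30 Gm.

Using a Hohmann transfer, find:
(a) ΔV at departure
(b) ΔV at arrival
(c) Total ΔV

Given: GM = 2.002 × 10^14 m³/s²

Convert to SI: r₁ = 5 Gm = 5e+09 m; r₂ = 30 Gm = 3e+10 m.
Transfer semi-major axis: a_t = (r₁ + r₂)/2 = (5e+09 + 3e+10)/2 = 1.75e+10 m.
Circular speeds: v₁ = √(GM/r₁) = 200.1 m/s, v₂ = √(GM/r₂) = 81.6905 m/s.
Transfer speeds (vis-viva v² = GM(2/r − 1/a_t)): v₁ᵗ = 261.992 m/s, v₂ᵗ = 43.6654 m/s.
(a) ΔV₁ = |v₁ᵗ − v₁| ≈ 61.89 m/s = 61.89 m/s.
(b) ΔV₂ = |v₂ − v₂ᵗ| ≈ 38.03 m/s = 38.03 m/s.
(c) ΔV_total = ΔV₁ + ΔV₂ ≈ 99.92 m/s = 99.92 m/s.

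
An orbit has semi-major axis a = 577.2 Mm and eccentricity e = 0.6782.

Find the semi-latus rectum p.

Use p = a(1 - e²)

Convert to SI: a = 577.2 Mm = 5.772e+08 m.
p = a (1 − e²).
p = 5.772e+08 · (1 − (0.6782)²) = 5.772e+08 · 0.540045 ≈ 3.117e+08 m = 311.7 Mm.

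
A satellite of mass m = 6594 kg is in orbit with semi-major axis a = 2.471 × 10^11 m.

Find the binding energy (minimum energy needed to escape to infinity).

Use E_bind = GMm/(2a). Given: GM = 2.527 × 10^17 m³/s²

Total orbital energy is E = −GMm/(2a); binding energy is E_bind = −E = GMm/(2a).
E_bind = 2.527e+17 · 6594 / (2 · 2.471e+11) J ≈ 3.372e+09 J = 3.372 GJ.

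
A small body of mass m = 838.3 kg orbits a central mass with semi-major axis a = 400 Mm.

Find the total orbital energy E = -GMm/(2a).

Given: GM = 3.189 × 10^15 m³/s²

Convert to SI: a = 400 Mm = 4e+08 m.
E = −GMm / (2a).
E = −3.189e+15 · 838.3 / (2 · 4e+08) J ≈ -3.342e+09 J = -3.342 GJ.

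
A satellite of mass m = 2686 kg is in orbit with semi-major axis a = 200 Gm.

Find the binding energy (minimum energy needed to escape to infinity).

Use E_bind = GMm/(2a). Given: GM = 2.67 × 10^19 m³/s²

Convert to SI: a = 200 Gm = 2e+11 m.
Total orbital energy is E = −GMm/(2a); binding energy is E_bind = −E = GMm/(2a).
E_bind = 2.67e+19 · 2686 / (2 · 2e+11) J ≈ 1.793e+11 J = 179.3 GJ.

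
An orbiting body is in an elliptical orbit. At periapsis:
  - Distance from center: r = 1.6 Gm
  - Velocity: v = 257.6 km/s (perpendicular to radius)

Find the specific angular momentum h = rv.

Convert to SI: r = 1.6 Gm = 1.6e+09 m; v = 257.6 km/s = 257600 m/s.
With v perpendicular to r, h = r · v.
h = 1.6e+09 · 257600 m²/s ≈ 4.122e+14 m²/s.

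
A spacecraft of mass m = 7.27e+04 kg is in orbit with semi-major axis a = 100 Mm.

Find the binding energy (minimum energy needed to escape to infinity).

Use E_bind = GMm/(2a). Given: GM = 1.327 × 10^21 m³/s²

Convert to SI: a = 100 Mm = 1e+08 m.
Total orbital energy is E = −GMm/(2a); binding energy is E_bind = −E = GMm/(2a).
E_bind = 1.327e+21 · 7.27e+04 / (2 · 1e+08) J ≈ 4.824e+17 J = 482.4 PJ.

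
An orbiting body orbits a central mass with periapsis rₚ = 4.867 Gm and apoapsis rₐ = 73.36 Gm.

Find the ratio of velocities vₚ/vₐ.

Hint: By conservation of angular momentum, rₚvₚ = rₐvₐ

Convert to SI: rₚ = 4.867 Gm = 4.867e+09 m; rₐ = 73.36 Gm = 7.336e+10 m.
Conservation of angular momentum gives rₚvₚ = rₐvₐ, so vₚ/vₐ = rₐ/rₚ.
vₚ/vₐ = 7.336e+10 / 4.867e+09 ≈ 15.07.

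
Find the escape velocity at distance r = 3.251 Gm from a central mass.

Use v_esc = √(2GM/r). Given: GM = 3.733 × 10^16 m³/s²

Convert to SI: r = 3.251 Gm = 3.251e+09 m.
Escape velocity comes from setting total energy to zero: ½v² − GM/r = 0 ⇒ v_esc = √(2GM / r).
v_esc = √(2 · 3.733e+16 / 3.251e+09) m/s ≈ 4792 m/s = 4.792 km/s.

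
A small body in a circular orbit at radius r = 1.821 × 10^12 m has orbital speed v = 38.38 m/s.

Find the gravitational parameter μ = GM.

For a circular orbit v² = GM/r, so GM = v² · r.
GM = (38.38)² · 1.821e+12 m³/s² ≈ 2.682e+15 m³/s² = 2.682 × 10^15 m³/s².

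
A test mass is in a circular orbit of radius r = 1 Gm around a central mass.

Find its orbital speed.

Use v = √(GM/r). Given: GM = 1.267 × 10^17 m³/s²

Convert to SI: r = 1 Gm = 1e+09 m.
For a circular orbit, gravity supplies the centripetal force, so v = √(GM / r).
v = √(1.267e+17 / 1e+09) m/s ≈ 1.126e+04 m/s = 11.26 km/s.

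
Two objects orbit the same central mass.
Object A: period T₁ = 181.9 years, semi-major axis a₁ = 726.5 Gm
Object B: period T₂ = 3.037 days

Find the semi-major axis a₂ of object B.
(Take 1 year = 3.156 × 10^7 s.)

Convert to SI: T₁ = 181.9 years = 5.74076e+09 s; a₁ = 726.5 Gm = 7.265e+11 m; T₂ = 3.037 days = 262397 s.
Kepler's third law: (T₁/T₂)² = (a₁/a₂)³ ⇒ a₂ = a₁ · (T₂/T₁)^(2/3).
T₂/T₁ = 262397 / 5.74076e+09 = 4.57076e-05.
a₂ = 7.265e+11 · (4.57076e-05)^(2/3) m ≈ 9.287e+08 m = 928.7 Mm.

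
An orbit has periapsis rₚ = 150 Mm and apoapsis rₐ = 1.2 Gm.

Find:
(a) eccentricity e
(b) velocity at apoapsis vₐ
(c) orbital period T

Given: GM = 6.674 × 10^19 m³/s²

Convert to SI: rₚ = 150 Mm = 1.5e+08 m; rₐ = 1.2 Gm = 1.2e+09 m.
(a) e = (rₐ − rₚ)/(rₐ + rₚ) = (1.2e+09 − 1.5e+08)/(1.2e+09 + 1.5e+08) ≈ 0.7778
(b) With a = (rₚ + rₐ)/2 = 6.75e+08 m, vₐ = √(GM (2/rₐ − 1/a)) = √(6.674e+19 · (2/1.2e+09 − 1/6.75e+08)) m/s ≈ 1.112e+05 m/s
(c) With a = (rₚ + rₐ)/2 = 6.75e+08 m, T = 2π √(a³/GM) = 2π √((6.75e+08)³/6.674e+19) s ≈ 1.349e+04 s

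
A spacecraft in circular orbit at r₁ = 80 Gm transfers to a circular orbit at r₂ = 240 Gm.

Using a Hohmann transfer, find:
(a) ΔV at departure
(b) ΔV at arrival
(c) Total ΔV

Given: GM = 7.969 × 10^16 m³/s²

Convert to SI: r₁ = 80 Gm = 8e+10 m; r₂ = 240 Gm = 2.4e+11 m.
Transfer semi-major axis: a_t = (r₁ + r₂)/2 = (8e+10 + 2.4e+11)/2 = 1.6e+11 m.
Circular speeds: v₁ = √(GM/r₁) = 998.061 m/s, v₂ = √(GM/r₂) = 576.231 m/s.
Transfer speeds (vis-viva v² = GM(2/r − 1/a_t)): v₁ᵗ = 1222.37 m/s, v₂ᵗ = 407.457 m/s.
(a) ΔV₁ = |v₁ᵗ − v₁| ≈ 224.3 m/s = 224.3 m/s.
(b) ΔV₂ = |v₂ − v₂ᵗ| ≈ 168.8 m/s = 168.8 m/s.
(c) ΔV_total = ΔV₁ + ΔV₂ ≈ 393.1 m/s = 393.1 m/s.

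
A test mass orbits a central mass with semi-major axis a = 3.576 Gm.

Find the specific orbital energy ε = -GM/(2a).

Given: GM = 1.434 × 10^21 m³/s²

Convert to SI: a = 3.576 Gm = 3.576e+09 m.
ε = −GM / (2a).
ε = −1.434e+21 / (2 · 3.576e+09) J/kg ≈ -2.005e+11 J/kg = -200.5 GJ/kg.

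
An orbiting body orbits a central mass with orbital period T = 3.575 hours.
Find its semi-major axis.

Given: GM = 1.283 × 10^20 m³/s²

Convert to SI: T = 3.575 hours = 12870 s.
Invert Kepler's third law: a = (GM · T² / (4π²))^(1/3).
Substituting T = 12870 s and GM = 1.283e+20 m³/s²:
a = (1.283e+20 · (12870)² / (4π²))^(1/3) m
a ≈ 8.135e+08 m = 8.135 × 10^8 m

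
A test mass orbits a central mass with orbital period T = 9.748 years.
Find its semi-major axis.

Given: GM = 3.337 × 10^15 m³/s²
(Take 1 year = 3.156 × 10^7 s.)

Convert to SI: T = 9.748 years = 3.07647e+08 s.
Invert Kepler's third law: a = (GM · T² / (4π²))^(1/3).
Substituting T = 3.07647e+08 s and GM = 3.337e+15 m³/s²:
a = (3.337e+15 · (3.07647e+08)² / (4π²))^(1/3) m
a ≈ 2e+10 m = 20 Gm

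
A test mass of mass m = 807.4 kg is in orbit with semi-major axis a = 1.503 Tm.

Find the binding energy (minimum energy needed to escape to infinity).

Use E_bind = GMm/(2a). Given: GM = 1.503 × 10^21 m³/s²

Convert to SI: a = 1.503 Tm = 1.503e+12 m.
Total orbital energy is E = −GMm/(2a); binding energy is E_bind = −E = GMm/(2a).
E_bind = 1.503e+21 · 807.4 / (2 · 1.503e+12) J ≈ 4.037e+11 J = 403.7 GJ.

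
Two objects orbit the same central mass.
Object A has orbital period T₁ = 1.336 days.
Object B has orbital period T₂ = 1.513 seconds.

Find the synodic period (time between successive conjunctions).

Convert to SI: T₁ = 1.336 days = 115430 s.
T_syn = |T₁ · T₂ / (T₁ − T₂)|.
T_syn = |115430 · 1.513 / (115430 − 1.513)| s ≈ 1.513 s = 1.513 seconds.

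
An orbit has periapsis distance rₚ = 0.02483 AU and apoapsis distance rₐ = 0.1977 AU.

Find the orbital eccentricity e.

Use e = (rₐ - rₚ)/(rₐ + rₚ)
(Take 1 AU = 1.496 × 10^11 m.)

Convert to SI: rₚ = 0.02483 AU = 3.71457e+09 m; rₐ = 0.1977 AU = 2.95759e+10 m.
e = (rₐ − rₚ) / (rₐ + rₚ).
e = (2.95759e+10 − 3.71457e+09) / (2.95759e+10 + 3.71457e+09) = 2.58614e+10 / 3.32905e+10 ≈ 0.7768.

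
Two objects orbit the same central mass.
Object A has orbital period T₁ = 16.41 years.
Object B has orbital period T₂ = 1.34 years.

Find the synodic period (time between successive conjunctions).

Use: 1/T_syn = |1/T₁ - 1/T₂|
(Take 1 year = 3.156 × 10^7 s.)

Convert to SI: T₁ = 16.41 years = 5.179e+08 s; T₂ = 1.34 years = 4.22904e+07 s.
T_syn = |T₁ · T₂ / (T₁ − T₂)|.
T_syn = |5.179e+08 · 4.22904e+07 / (5.179e+08 − 4.22904e+07)| s ≈ 4.605e+07 s = 1.459 years.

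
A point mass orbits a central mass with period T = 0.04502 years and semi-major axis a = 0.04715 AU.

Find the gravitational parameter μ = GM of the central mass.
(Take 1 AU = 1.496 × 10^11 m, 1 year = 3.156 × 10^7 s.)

Convert to SI: T = 0.04502 years = 1.42083e+06 s; a = 0.04715 AU = 7.05364e+09 m.
GM = 4π² · a³ / T².
GM = 4π² · (7.05364e+09)³ / (1.42083e+06)² m³/s² ≈ 6.863e+18 m³/s² = 6.863 × 10^18 m³/s².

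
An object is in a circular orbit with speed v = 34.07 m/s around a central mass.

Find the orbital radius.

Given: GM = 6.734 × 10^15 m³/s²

For a circular orbit, v² = GM / r, so r = GM / v².
r = 6.734e+15 / (34.07)² m ≈ 5.801e+12 m = 5.801 Tm.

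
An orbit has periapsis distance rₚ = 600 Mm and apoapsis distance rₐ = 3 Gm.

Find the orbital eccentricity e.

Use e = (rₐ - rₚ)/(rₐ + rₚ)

Convert to SI: rₚ = 600 Mm = 6e+08 m; rₐ = 3 Gm = 3e+09 m.
e = (rₐ − rₚ) / (rₐ + rₚ).
e = (3e+09 − 6e+08) / (3e+09 + 6e+08) = 2.4e+09 / 3.6e+09 ≈ 0.6667.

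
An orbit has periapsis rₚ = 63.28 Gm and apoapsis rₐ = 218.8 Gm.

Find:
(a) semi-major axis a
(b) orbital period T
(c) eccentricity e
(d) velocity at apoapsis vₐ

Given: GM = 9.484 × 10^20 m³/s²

Convert to SI: rₚ = 63.28 Gm = 6.328e+10 m; rₐ = 218.8 Gm = 2.188e+11 m.
(a) a = (rₚ + rₐ)/2 = (6.328e+10 + 2.188e+11)/2 ≈ 1.41e+11 m
(b) With a = (rₚ + rₐ)/2 = 1.4104e+11 m, T = 2π √(a³/GM) = 2π √((1.4104e+11)³/9.484e+20) s ≈ 1.081e+07 s
(c) e = (rₐ − rₚ)/(rₐ + rₚ) = (2.188e+11 − 6.328e+10)/(2.188e+11 + 6.328e+10) ≈ 0.5513
(d) With a = (rₚ + rₐ)/2 = 1.4104e+11 m, vₐ = √(GM (2/rₐ − 1/a)) = √(9.484e+20 · (2/2.188e+11 − 1/1.4104e+11)) m/s ≈ 4.41e+04 m/s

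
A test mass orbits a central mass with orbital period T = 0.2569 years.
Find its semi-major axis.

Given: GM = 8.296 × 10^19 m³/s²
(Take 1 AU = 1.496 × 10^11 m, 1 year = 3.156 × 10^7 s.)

Convert to SI: T = 0.2569 years = 8.10776e+06 s.
Invert Kepler's third law: a = (GM · T² / (4π²))^(1/3).
Substituting T = 8.10776e+06 s and GM = 8.296e+19 m³/s²:
a = (8.296e+19 · (8.10776e+06)² / (4π²))^(1/3) m
a ≈ 5.169e+10 m = 0.3455 AU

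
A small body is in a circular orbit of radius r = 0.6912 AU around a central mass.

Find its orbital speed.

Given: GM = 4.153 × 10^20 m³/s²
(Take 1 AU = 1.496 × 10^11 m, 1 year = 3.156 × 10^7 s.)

Convert to SI: r = 0.6912 AU = 1.03404e+11 m.
For a circular orbit, gravity supplies the centripetal force, so v = √(GM / r).
v = √(4.153e+20 / 1.03404e+11) m/s ≈ 6.337e+04 m/s = 13.37 AU/year.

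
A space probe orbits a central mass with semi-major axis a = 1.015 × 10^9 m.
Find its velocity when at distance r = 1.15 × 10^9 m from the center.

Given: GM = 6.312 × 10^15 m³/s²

Vis-viva: v = √(GM · (2/r − 1/a)).
2/r − 1/a = 2/1.15e+09 − 1/1.015e+09 = 7.53909e-10 m⁻¹.
v = √(6.312e+15 · 7.53909e-10) m/s ≈ 2181 m/s = 2.181 km/s.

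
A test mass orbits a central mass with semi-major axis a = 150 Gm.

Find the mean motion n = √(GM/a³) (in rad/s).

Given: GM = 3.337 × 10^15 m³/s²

Convert to SI: a = 150 Gm = 1.5e+11 m.
n = √(GM / a³).
n = √(3.337e+15 / (1.5e+11)³) rad/s ≈ 9.944e-10 rad/s.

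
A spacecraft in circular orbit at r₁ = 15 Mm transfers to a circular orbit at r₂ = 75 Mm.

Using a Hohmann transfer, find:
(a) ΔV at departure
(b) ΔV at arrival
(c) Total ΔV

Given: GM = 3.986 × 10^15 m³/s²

Convert to SI: r₁ = 15 Mm = 1.5e+07 m; r₂ = 75 Mm = 7.5e+07 m.
Transfer semi-major axis: a_t = (r₁ + r₂)/2 = (1.5e+07 + 7.5e+07)/2 = 4.5e+07 m.
Circular speeds: v₁ = √(GM/r₁) = 16301.3 m/s, v₂ = √(GM/r₂) = 7290.18 m/s.
Transfer speeds (vis-viva v² = GM(2/r − 1/a_t)): v₁ᵗ = 21044.9 m/s, v₂ᵗ = 4208.99 m/s.
(a) ΔV₁ = |v₁ᵗ − v₁| ≈ 4744 m/s = 4.744 km/s.
(b) ΔV₂ = |v₂ − v₂ᵗ| ≈ 3081 m/s = 3.081 km/s.
(c) ΔV_total = ΔV₁ + ΔV₂ ≈ 7825 m/s = 7.825 km/s.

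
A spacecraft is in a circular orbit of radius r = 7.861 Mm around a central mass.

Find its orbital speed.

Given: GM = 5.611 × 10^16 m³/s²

Convert to SI: r = 7.861 Mm = 7.861e+06 m.
For a circular orbit, gravity supplies the centripetal force, so v = √(GM / r).
v = √(5.611e+16 / 7.861e+06) m/s ≈ 8.449e+04 m/s = 84.49 km/s.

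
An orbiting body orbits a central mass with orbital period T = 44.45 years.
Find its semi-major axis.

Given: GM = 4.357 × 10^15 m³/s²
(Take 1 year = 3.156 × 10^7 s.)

Convert to SI: T = 44.45 years = 1.40284e+09 s.
Invert Kepler's third law: a = (GM · T² / (4π²))^(1/3).
Substituting T = 1.40284e+09 s and GM = 4.357e+15 m³/s²:
a = (4.357e+15 · (1.40284e+09)² / (4π²))^(1/3) m
a ≈ 6.011e+10 m = 6.011 × 10^10 m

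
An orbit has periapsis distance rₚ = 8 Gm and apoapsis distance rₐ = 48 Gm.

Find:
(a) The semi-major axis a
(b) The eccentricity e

Convert to SI: rₚ = 8 Gm = 8e+09 m; rₐ = 48 Gm = 4.8e+10 m.
(a) a = (rₚ + rₐ) / 2 = (8e+09 + 4.8e+10) / 2 ≈ 2.8e+10 m = 28 Gm.
(b) e = (rₐ − rₚ) / (rₐ + rₚ) = (4.8e+10 − 8e+09) / (4.8e+10 + 8e+09) ≈ 0.7143.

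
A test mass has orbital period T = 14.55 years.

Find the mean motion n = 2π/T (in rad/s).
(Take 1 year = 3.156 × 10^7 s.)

Convert to SI: T = 14.55 years = 4.59198e+08 s.
n = 2π / T.
n = 2π / 4.59198e+08 s ≈ 1.368e-08 rad/s.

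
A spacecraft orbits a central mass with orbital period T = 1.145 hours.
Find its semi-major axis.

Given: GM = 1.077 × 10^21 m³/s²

Convert to SI: T = 1.145 hours = 4122 s.
Invert Kepler's third law: a = (GM · T² / (4π²))^(1/3).
Substituting T = 4122 s and GM = 1.077e+21 m³/s²:
a = (1.077e+21 · (4122)² / (4π²))^(1/3) m
a ≈ 7.739e+08 m = 773.9 Mm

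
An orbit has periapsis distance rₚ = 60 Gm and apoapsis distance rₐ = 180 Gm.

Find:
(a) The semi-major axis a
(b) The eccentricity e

Convert to SI: rₚ = 60 Gm = 6e+10 m; rₐ = 180 Gm = 1.8e+11 m.
(a) a = (rₚ + rₐ) / 2 = (6e+10 + 1.8e+11) / 2 ≈ 1.2e+11 m = 120 Gm.
(b) e = (rₐ − rₚ) / (rₐ + rₚ) = (1.8e+11 − 6e+10) / (1.8e+11 + 6e+10) ≈ 0.5.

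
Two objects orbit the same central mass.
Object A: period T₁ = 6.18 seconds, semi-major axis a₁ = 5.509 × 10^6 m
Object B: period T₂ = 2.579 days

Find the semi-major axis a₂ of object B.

Convert to SI: T₂ = 2.579 days = 222826 s.
Kepler's third law: (T₁/T₂)² = (a₁/a₂)³ ⇒ a₂ = a₁ · (T₂/T₁)^(2/3).
T₂/T₁ = 222826 / 6.18 = 36055.9.
a₂ = 5.509e+06 · (36055.9)^(2/3) m ≈ 6.013e+09 m = 6.013 × 10^9 m.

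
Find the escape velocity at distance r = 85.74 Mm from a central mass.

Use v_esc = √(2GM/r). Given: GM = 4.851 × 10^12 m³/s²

Convert to SI: r = 85.74 Mm = 8.574e+07 m.
Escape velocity comes from setting total energy to zero: ½v² − GM/r = 0 ⇒ v_esc = √(2GM / r).
v_esc = √(2 · 4.851e+12 / 8.574e+07) m/s ≈ 336.4 m/s = 336.4 m/s.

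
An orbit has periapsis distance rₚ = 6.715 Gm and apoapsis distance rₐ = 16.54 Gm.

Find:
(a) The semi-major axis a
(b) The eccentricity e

Convert to SI: rₚ = 6.715 Gm = 6.715e+09 m; rₐ = 16.54 Gm = 1.654e+10 m.
(a) a = (rₚ + rₐ) / 2 = (6.715e+09 + 1.654e+10) / 2 ≈ 1.163e+10 m = 11.63 Gm.
(b) e = (rₐ − rₚ) / (rₐ + rₚ) = (1.654e+10 − 6.715e+09) / (1.654e+10 + 6.715e+09) ≈ 0.4225.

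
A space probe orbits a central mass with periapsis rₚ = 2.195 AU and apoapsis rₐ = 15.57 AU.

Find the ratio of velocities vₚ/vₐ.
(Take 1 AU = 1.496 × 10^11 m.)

Convert to SI: rₚ = 2.195 AU = 3.28372e+11 m; rₐ = 15.57 AU = 2.32927e+12 m.
Conservation of angular momentum gives rₚvₚ = rₐvₐ, so vₚ/vₐ = rₐ/rₚ.
vₚ/vₐ = 2.32927e+12 / 3.28372e+11 ≈ 7.093.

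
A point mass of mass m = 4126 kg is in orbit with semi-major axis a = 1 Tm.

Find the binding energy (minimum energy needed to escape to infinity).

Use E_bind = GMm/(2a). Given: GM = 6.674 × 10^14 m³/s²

Convert to SI: a = 1 Tm = 1e+12 m.
Total orbital energy is E = −GMm/(2a); binding energy is E_bind = −E = GMm/(2a).
E_bind = 6.674e+14 · 4126 / (2 · 1e+12) J ≈ 1.377e+06 J = 1.377 MJ.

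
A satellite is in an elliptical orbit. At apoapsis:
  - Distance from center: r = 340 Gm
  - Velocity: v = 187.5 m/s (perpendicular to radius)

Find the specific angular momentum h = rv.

Convert to SI: r = 340 Gm = 3.4e+11 m.
With v perpendicular to r, h = r · v.
h = 3.4e+11 · 187.5 m²/s ≈ 6.375e+13 m²/s.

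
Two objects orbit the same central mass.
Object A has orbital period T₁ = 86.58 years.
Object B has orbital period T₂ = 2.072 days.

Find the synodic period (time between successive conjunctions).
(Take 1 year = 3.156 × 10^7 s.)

Convert to SI: T₁ = 86.58 years = 2.73246e+09 s; T₂ = 2.072 days = 179021 s.
T_syn = |T₁ · T₂ / (T₁ − T₂)|.
T_syn = |2.73246e+09 · 179021 / (2.73246e+09 − 179021)| s ≈ 1.79e+05 s = 2.072 days.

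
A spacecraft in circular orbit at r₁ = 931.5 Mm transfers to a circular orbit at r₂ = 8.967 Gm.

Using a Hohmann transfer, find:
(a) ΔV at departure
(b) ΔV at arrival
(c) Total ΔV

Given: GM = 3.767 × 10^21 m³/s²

Convert to SI: r₁ = 931.5 Mm = 9.315e+08 m; r₂ = 8.967 Gm = 8.967e+09 m.
Transfer semi-major axis: a_t = (r₁ + r₂)/2 = (9.315e+08 + 8.967e+09)/2 = 4.94925e+09 m.
Circular speeds: v₁ = √(GM/r₁) = 2.01097e+06 m/s, v₂ = √(GM/r₂) = 648148 m/s.
Transfer speeds (vis-viva v² = GM(2/r − 1/a_t)): v₁ᵗ = 2.70683e+06 m/s, v₂ᵗ = 281187 m/s.
(a) ΔV₁ = |v₁ᵗ − v₁| ≈ 6.959e+05 m/s = 695.9 km/s.
(b) ΔV₂ = |v₂ − v₂ᵗ| ≈ 3.67e+05 m/s = 367 km/s.
(c) ΔV_total = ΔV₁ + ΔV₂ ≈ 1.063e+06 m/s = 1063 km/s.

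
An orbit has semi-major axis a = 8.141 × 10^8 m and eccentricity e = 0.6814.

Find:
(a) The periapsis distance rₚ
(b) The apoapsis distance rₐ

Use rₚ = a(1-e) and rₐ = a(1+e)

(a) rₚ = a(1 − e) = 8.141e+08 · (1 − 0.6814) = 8.141e+08 · 0.3186 ≈ 2.594e+08 m = 2.594 × 10^8 m.
(b) rₐ = a(1 + e) = 8.141e+08 · (1 + 0.6814) = 8.141e+08 · 1.6814 ≈ 1.369e+09 m = 1.369 × 10^9 m.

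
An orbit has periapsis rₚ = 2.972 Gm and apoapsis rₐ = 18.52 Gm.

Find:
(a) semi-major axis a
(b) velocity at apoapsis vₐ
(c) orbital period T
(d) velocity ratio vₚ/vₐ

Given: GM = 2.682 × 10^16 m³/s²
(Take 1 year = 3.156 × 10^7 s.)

Convert to SI: rₚ = 2.972 Gm = 2.972e+09 m; rₐ = 18.52 Gm = 1.852e+10 m.
(a) a = (rₚ + rₐ)/2 = (2.972e+09 + 1.852e+10)/2 ≈ 1.075e+10 m
(b) With a = (rₚ + rₐ)/2 = 1.0746e+10 m, vₐ = √(GM (2/rₐ − 1/a)) = √(2.682e+16 · (2/1.852e+10 − 1/1.0746e+10)) m/s ≈ 632.9 m/s
(c) With a = (rₚ + rₐ)/2 = 1.0746e+10 m, T = 2π √(a³/GM) = 2π √((1.0746e+10)³/2.682e+16) s ≈ 4.274e+07 s
(d) Conservation of angular momentum (rₚvₚ = rₐvₐ) gives vₚ/vₐ = rₐ/rₚ = 1.852e+10/2.972e+09 ≈ 6.231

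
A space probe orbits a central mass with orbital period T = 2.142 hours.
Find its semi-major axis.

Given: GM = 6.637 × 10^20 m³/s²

Convert to SI: T = 2.142 hours = 7711.2 s.
Invert Kepler's third law: a = (GM · T² / (4π²))^(1/3).
Substituting T = 7711.2 s and GM = 6.637e+20 m³/s²:
a = (6.637e+20 · (7711.2)² / (4π²))^(1/3) m
a ≈ 9.999e+08 m = 999.9 Mm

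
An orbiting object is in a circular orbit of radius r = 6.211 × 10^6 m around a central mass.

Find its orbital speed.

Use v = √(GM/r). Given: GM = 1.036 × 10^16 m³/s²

For a circular orbit, gravity supplies the centripetal force, so v = √(GM / r).
v = √(1.036e+16 / 6.211e+06) m/s ≈ 4.084e+04 m/s = 40.84 km/s.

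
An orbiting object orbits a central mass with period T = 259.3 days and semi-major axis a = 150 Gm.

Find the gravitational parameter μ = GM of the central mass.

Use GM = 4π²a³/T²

Convert to SI: T = 259.3 days = 2.24035e+07 s; a = 150 Gm = 1.5e+11 m.
GM = 4π² · a³ / T².
GM = 4π² · (1.5e+11)³ / (2.24035e+07)² m³/s² ≈ 2.655e+20 m³/s² = 2.655 × 10^20 m³/s².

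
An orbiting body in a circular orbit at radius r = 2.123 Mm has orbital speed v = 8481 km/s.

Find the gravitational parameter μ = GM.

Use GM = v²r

Convert to SI: r = 2.123 Mm = 2.123e+06 m; v = 8481 km/s = 8.481e+06 m/s.
For a circular orbit v² = GM/r, so GM = v² · r.
GM = (8.481e+06)² · 2.123e+06 m³/s² ≈ 1.527e+20 m³/s² = 1.527 × 10^20 m³/s².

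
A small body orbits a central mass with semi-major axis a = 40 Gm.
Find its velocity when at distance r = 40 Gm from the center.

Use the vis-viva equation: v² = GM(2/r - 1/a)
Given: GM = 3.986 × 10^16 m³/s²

Convert to SI: a = 40 Gm = 4e+10 m; r = 40 Gm = 4e+10 m.
Vis-viva: v = √(GM · (2/r − 1/a)).
2/r − 1/a = 2/4e+10 − 1/4e+10 = 2.5e-11 m⁻¹.
v = √(3.986e+16 · 2.5e-11) m/s ≈ 998.2 m/s = 998.2 m/s.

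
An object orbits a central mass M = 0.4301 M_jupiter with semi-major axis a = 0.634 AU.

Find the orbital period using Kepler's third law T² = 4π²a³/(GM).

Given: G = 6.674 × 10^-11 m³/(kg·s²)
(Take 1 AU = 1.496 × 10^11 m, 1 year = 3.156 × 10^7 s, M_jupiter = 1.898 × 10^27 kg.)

Convert to SI: a = 0.634 AU = 9.48464e+10 m; M = 0.4301 M_jupiter = 8.1633e+26 kg.
GM = G · M = 6.674e-11 · 8.1633e+26 = 5.44819e+16 m³/s².
Kepler's third law: T = 2π √(a³ / GM).
Substituting a = 9.48464e+10 m and GM = 5.44819e+16 m³/s²:
T = 2π √((9.48464e+10)³ / 5.44819e+16) s
T ≈ 7.863e+08 s = 24.91 years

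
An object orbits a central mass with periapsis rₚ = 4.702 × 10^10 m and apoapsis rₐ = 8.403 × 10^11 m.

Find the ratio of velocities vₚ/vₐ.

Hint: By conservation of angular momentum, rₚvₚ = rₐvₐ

Conservation of angular momentum gives rₚvₚ = rₐvₐ, so vₚ/vₐ = rₐ/rₚ.
vₚ/vₐ = 8.403e+11 / 4.702e+10 ≈ 17.87.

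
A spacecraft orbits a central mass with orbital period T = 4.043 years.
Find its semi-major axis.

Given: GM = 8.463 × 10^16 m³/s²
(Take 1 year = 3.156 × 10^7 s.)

Convert to SI: T = 4.043 years = 1.27597e+08 s.
Invert Kepler's third law: a = (GM · T² / (4π²))^(1/3).
Substituting T = 1.27597e+08 s and GM = 8.463e+16 m³/s²:
a = (8.463e+16 · (1.27597e+08)² / (4π²))^(1/3) m
a ≈ 3.268e+10 m = 3.268 × 10^10 m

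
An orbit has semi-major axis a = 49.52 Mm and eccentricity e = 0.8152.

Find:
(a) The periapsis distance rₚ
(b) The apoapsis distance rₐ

Convert to SI: a = 49.52 Mm = 4.952e+07 m.
(a) rₚ = a(1 − e) = 4.952e+07 · (1 − 0.8152) = 4.952e+07 · 0.1848 ≈ 9.151e+06 m = 9.151 Mm.
(b) rₐ = a(1 + e) = 4.952e+07 · (1 + 0.8152) = 4.952e+07 · 1.8152 ≈ 8.989e+07 m = 89.89 Mm.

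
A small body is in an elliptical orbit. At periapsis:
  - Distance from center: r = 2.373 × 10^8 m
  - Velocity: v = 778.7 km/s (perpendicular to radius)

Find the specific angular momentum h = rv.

Convert to SI: v = 778.7 km/s = 778700 m/s.
With v perpendicular to r, h = r · v.
h = 2.373e+08 · 778700 m²/s ≈ 1.848e+14 m²/s.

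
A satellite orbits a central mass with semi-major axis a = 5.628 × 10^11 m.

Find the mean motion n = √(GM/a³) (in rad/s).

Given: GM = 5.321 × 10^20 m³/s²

n = √(GM / a³).
n = √(5.321e+20 / (5.628e+11)³) rad/s ≈ 5.463e-08 rad/s.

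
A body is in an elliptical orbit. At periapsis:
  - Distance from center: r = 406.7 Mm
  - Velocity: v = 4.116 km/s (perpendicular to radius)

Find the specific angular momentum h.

Convert to SI: r = 406.7 Mm = 4.067e+08 m; v = 4.116 km/s = 4116 m/s.
With v perpendicular to r, h = r · v.
h = 4.067e+08 · 4116 m²/s ≈ 1.674e+12 m²/s.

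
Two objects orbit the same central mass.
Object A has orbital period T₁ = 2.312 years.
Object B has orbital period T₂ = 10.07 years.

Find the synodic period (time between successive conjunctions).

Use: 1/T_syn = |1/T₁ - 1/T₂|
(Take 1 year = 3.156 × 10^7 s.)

Convert to SI: T₁ = 2.312 years = 7.29667e+07 s; T₂ = 10.07 years = 3.17809e+08 s.
T_syn = |T₁ · T₂ / (T₁ − T₂)|.
T_syn = |7.29667e+07 · 3.17809e+08 / (7.29667e+07 − 3.17809e+08)| s ≈ 9.471e+07 s = 3.001 years.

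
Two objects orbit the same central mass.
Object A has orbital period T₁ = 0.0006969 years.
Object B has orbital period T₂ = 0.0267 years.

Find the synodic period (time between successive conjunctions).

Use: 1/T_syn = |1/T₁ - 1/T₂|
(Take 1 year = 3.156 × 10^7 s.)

Convert to SI: T₁ = 0.0006969 years = 21994.2 s; T₂ = 0.0267 years = 842652 s.
T_syn = |T₁ · T₂ / (T₁ − T₂)|.
T_syn = |21994.2 · 842652 / (21994.2 − 842652)| s ≈ 2.258e+04 s = 0.0007156 years.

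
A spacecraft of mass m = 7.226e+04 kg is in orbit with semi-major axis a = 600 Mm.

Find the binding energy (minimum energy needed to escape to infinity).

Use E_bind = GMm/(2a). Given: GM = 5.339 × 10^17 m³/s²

Convert to SI: a = 600 Mm = 6e+08 m.
Total orbital energy is E = −GMm/(2a); binding energy is E_bind = −E = GMm/(2a).
E_bind = 5.339e+17 · 7.226e+04 / (2 · 6e+08) J ≈ 3.215e+13 J = 32.15 TJ.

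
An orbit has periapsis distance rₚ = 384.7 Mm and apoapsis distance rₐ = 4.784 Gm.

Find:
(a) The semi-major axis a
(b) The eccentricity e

Convert to SI: rₚ = 384.7 Mm = 3.847e+08 m; rₐ = 4.784 Gm = 4.784e+09 m.
(a) a = (rₚ + rₐ) / 2 = (3.847e+08 + 4.784e+09) / 2 ≈ 2.584e+09 m = 2.584 Gm.
(b) e = (rₐ − rₚ) / (rₐ + rₚ) = (4.784e+09 − 3.847e+08) / (4.784e+09 + 3.847e+08) ≈ 0.8511.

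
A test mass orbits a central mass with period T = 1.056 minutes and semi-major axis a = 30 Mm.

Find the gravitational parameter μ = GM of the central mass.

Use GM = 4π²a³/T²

Convert to SI: T = 1.056 minutes = 63.36 s; a = 30 Mm = 3e+07 m.
GM = 4π² · a³ / T².
GM = 4π² · (3e+07)³ / (63.36)² m³/s² ≈ 2.655e+20 m³/s² = 2.655 × 10^20 m³/s².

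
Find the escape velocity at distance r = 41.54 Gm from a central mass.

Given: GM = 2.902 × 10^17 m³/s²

Convert to SI: r = 41.54 Gm = 4.154e+10 m.
Escape velocity comes from setting total energy to zero: ½v² − GM/r = 0 ⇒ v_esc = √(2GM / r).
v_esc = √(2 · 2.902e+17 / 4.154e+10) m/s ≈ 3738 m/s = 3.738 km/s.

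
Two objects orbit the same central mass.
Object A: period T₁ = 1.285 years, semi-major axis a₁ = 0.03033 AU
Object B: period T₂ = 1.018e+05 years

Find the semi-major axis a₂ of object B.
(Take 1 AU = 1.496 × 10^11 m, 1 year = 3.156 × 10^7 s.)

Convert to SI: T₁ = 1.285 years = 4.05546e+07 s; a₁ = 0.03033 AU = 4.53737e+09 m; T₂ = 1.018e+05 years = 3.21281e+12 s.
Kepler's third law: (T₁/T₂)² = (a₁/a₂)³ ⇒ a₂ = a₁ · (T₂/T₁)^(2/3).
T₂/T₁ = 3.21281e+12 / 4.05546e+07 = 79221.8.
a₂ = 4.53737e+09 · (79221.8)^(2/3) m ≈ 8.37e+12 m = 55.95 AU.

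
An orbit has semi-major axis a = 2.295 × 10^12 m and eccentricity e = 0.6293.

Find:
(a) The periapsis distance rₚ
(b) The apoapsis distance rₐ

(a) rₚ = a(1 − e) = 2.295e+12 · (1 − 0.6293) = 2.295e+12 · 0.3707 ≈ 8.508e+11 m = 8.508 × 10^11 m.
(b) rₐ = a(1 + e) = 2.295e+12 · (1 + 0.6293) = 2.295e+12 · 1.6293 ≈ 3.739e+12 m = 3.739 × 10^12 m.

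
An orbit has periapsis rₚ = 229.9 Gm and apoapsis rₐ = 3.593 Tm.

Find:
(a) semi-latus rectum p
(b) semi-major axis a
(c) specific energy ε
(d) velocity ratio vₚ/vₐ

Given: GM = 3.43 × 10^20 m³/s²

Convert to SI: rₚ = 229.9 Gm = 2.299e+11 m; rₐ = 3.593 Tm = 3.593e+12 m.
(a) From a = (rₚ + rₐ)/2 = 1.91145e+12 m and e = (rₐ − rₚ)/(rₐ + rₚ) = 0.879725, p = a(1 − e²) = 1.91145e+12 · (1 − (0.879725)²) ≈ 4.321e+11 m
(b) a = (rₚ + rₐ)/2 = (2.299e+11 + 3.593e+12)/2 ≈ 1.911e+12 m
(c) With a = (rₚ + rₐ)/2 = 1.91145e+12 m, ε = −GM/(2a) = −3.43e+20/(2 · 1.91145e+12) J/kg ≈ -8.972e+07 J/kg
(d) Conservation of angular momentum (rₚvₚ = rₐvₐ) gives vₚ/vₐ = rₐ/rₚ = 3.593e+12/2.299e+11 ≈ 15.63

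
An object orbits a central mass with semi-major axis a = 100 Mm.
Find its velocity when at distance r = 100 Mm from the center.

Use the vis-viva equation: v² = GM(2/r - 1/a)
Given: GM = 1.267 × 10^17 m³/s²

Convert to SI: a = 100 Mm = 1e+08 m; r = 100 Mm = 1e+08 m.
Vis-viva: v = √(GM · (2/r − 1/a)).
2/r − 1/a = 2/1e+08 − 1/1e+08 = 1e-08 m⁻¹.
v = √(1.267e+17 · 1e-08) m/s ≈ 3.559e+04 m/s = 35.59 km/s.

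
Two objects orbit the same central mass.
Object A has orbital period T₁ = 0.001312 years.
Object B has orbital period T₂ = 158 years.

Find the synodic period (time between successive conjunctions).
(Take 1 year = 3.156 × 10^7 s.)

Convert to SI: T₁ = 0.001312 years = 41406.7 s; T₂ = 158 years = 4.98648e+09 s.
T_syn = |T₁ · T₂ / (T₁ − T₂)|.
T_syn = |41406.7 · 4.98648e+09 / (41406.7 − 4.98648e+09)| s ≈ 4.141e+04 s = 0.001312 years.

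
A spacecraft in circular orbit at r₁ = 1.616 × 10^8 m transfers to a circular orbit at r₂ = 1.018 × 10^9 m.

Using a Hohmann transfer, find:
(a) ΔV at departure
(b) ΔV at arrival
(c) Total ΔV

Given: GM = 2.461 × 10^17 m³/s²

Transfer semi-major axis: a_t = (r₁ + r₂)/2 = (1.616e+08 + 1.018e+09)/2 = 5.898e+08 m.
Circular speeds: v₁ = √(GM/r₁) = 39024.3 m/s, v₂ = √(GM/r₂) = 15548.3 m/s.
Transfer speeds (vis-viva v² = GM(2/r − 1/a_t)): v₁ᵗ = 51269.2 m/s, v₂ᵗ = 8138.61 m/s.
(a) ΔV₁ = |v₁ᵗ − v₁| ≈ 1.224e+04 m/s = 12.24 km/s.
(b) ΔV₂ = |v₂ − v₂ᵗ| ≈ 7410 m/s = 7.41 km/s.
(c) ΔV_total = ΔV₁ + ΔV₂ ≈ 1.965e+04 m/s = 19.65 km/s.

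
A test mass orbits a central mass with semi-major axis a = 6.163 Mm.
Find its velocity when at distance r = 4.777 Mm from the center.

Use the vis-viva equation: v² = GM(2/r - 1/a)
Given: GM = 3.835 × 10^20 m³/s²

Convert to SI: a = 6.163 Mm = 6.163e+06 m; r = 4.777 Mm = 4.777e+06 m.
Vis-viva: v = √(GM · (2/r − 1/a)).
2/r − 1/a = 2/4.777e+06 − 1/6.163e+06 = 2.56414e-07 m⁻¹.
v = √(3.835e+20 · 2.56414e-07) m/s ≈ 9.916e+06 m/s = 9916 km/s.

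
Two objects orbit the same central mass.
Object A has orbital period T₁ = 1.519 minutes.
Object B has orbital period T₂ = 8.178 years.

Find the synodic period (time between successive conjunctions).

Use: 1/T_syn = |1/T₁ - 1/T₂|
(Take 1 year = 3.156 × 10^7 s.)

Convert to SI: T₁ = 1.519 minutes = 91.14 s; T₂ = 8.178 years = 2.58098e+08 s.
T_syn = |T₁ · T₂ / (T₁ − T₂)|.
T_syn = |91.14 · 2.58098e+08 / (91.14 − 2.58098e+08)| s ≈ 91.14 s = 1.519 minutes.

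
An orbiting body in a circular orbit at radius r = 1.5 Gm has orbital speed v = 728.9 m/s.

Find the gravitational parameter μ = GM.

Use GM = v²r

Convert to SI: r = 1.5 Gm = 1.5e+09 m.
For a circular orbit v² = GM/r, so GM = v² · r.
GM = (728.9)² · 1.5e+09 m³/s² ≈ 7.969e+14 m³/s² = 7.969 × 10^14 m³/s².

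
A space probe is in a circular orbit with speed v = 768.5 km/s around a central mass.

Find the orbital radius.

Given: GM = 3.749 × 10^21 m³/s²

Convert to SI: v = 768.5 km/s = 768500 m/s.
For a circular orbit, v² = GM / r, so r = GM / v².
r = 3.749e+21 / (768500)² m ≈ 6.348e+09 m = 6.348 Gm.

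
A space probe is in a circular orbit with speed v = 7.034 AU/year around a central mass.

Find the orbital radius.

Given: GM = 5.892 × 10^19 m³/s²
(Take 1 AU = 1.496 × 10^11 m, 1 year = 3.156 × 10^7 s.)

Convert to SI: v = 7.034 AU/year = 33342.4 m/s.
For a circular orbit, v² = GM / r, so r = GM / v².
r = 5.892e+19 / (33342.4)² m ≈ 5.3e+10 m = 0.3543 AU.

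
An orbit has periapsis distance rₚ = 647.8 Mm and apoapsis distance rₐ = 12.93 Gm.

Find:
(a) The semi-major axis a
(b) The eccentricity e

Convert to SI: rₚ = 647.8 Mm = 6.478e+08 m; rₐ = 12.93 Gm = 1.293e+10 m.
(a) a = (rₚ + rₐ) / 2 = (6.478e+08 + 1.293e+10) / 2 ≈ 6.789e+09 m = 6.789 Gm.
(b) e = (rₐ − rₚ) / (rₐ + rₚ) = (1.293e+10 − 6.478e+08) / (1.293e+10 + 6.478e+08) ≈ 0.9046.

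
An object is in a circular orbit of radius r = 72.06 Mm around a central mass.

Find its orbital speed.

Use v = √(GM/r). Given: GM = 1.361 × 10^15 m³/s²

Convert to SI: r = 72.06 Mm = 7.206e+07 m.
For a circular orbit, gravity supplies the centripetal force, so v = √(GM / r).
v = √(1.361e+15 / 7.206e+07) m/s ≈ 4346 m/s = 4.346 km/s.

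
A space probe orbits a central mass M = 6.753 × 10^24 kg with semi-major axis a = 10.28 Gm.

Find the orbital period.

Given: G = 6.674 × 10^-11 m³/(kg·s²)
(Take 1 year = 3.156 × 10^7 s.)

Convert to SI: a = 10.28 Gm = 1.028e+10 m.
GM = G · M = 6.674e-11 · 6.753e+24 = 4.50695e+14 m³/s².
Kepler's third law: T = 2π √(a³ / GM).
Substituting a = 1.028e+10 m and GM = 4.50695e+14 m³/s²:
T = 2π √((1.028e+10)³ / 4.50695e+14) s
T ≈ 3.085e+08 s = 9.774 years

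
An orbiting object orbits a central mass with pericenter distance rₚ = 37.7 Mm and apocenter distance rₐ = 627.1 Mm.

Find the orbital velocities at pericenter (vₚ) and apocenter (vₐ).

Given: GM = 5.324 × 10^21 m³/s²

Convert to SI: rₚ = 37.7 Mm = 3.77e+07 m; rₐ = 627.1 Mm = 6.271e+08 m.
Use the vis-viva equation v² = GM(2/r − 1/a) with a = (rₚ + rₐ)/2 = (3.77e+07 + 6.271e+08)/2 = 3.324e+08 m.
vₚ = √(GM · (2/rₚ − 1/a)) = √(5.324e+21 · (2/3.77e+07 − 1/3.324e+08)) m/s ≈ 1.632e+07 m/s = 1.632e+04 km/s.
vₐ = √(GM · (2/rₐ − 1/a)) = √(5.324e+21 · (2/6.271e+08 − 1/3.324e+08)) m/s ≈ 9.813e+05 m/s = 981.3 km/s.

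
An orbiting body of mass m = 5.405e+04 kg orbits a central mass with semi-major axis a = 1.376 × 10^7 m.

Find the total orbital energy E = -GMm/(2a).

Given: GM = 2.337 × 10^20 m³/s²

E = −GMm / (2a).
E = −2.337e+20 · 5.405e+04 / (2 · 1.376e+07) J ≈ -4.59e+17 J = -459 PJ.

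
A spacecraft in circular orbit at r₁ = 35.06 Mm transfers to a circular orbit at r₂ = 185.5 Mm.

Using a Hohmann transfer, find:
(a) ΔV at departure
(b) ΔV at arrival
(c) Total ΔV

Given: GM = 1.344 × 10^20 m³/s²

Convert to SI: r₁ = 35.06 Mm = 3.506e+07 m; r₂ = 185.5 Mm = 1.855e+08 m.
Transfer semi-major axis: a_t = (r₁ + r₂)/2 = (3.506e+07 + 1.855e+08)/2 = 1.1028e+08 m.
Circular speeds: v₁ = √(GM/r₁) = 1.95791e+06 m/s, v₂ = √(GM/r₂) = 851192 m/s.
Transfer speeds (vis-viva v² = GM(2/r − 1/a_t)): v₁ᵗ = 2.53932e+06 m/s, v₂ᵗ = 479938 m/s.
(a) ΔV₁ = |v₁ᵗ − v₁| ≈ 5.814e+05 m/s = 581.4 km/s.
(b) ΔV₂ = |v₂ − v₂ᵗ| ≈ 3.713e+05 m/s = 371.3 km/s.
(c) ΔV_total = ΔV₁ + ΔV₂ ≈ 9.527e+05 m/s = 952.7 km/s.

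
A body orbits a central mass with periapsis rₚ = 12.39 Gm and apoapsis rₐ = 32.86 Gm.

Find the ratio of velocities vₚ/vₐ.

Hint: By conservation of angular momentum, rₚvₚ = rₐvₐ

Convert to SI: rₚ = 12.39 Gm = 1.239e+10 m; rₐ = 32.86 Gm = 3.286e+10 m.
Conservation of angular momentum gives rₚvₚ = rₐvₐ, so vₚ/vₐ = rₐ/rₚ.
vₚ/vₐ = 3.286e+10 / 1.239e+10 ≈ 2.652.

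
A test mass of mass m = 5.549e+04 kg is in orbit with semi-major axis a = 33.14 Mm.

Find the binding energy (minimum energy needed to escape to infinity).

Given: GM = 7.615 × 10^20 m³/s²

Convert to SI: a = 33.14 Mm = 3.314e+07 m.
Total orbital energy is E = −GMm/(2a); binding energy is E_bind = −E = GMm/(2a).
E_bind = 7.615e+20 · 5.549e+04 / (2 · 3.314e+07) J ≈ 6.375e+17 J = 637.5 PJ.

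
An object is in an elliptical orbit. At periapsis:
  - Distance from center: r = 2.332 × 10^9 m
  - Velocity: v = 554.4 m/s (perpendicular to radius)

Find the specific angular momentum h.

With v perpendicular to r, h = r · v.
h = 2.332e+09 · 554.4 m²/s ≈ 1.293e+12 m²/s.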